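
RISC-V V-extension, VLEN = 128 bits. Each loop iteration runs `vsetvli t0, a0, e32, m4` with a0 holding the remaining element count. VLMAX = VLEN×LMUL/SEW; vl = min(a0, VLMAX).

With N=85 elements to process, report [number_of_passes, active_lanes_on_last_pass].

VLMAX = VLEN×LMUL/SEW = 128×4/32 = 16
N=85: ⌈85/16⌉ = 6 iters; last vl = 85 − 5×16 = 5

[iterations, last_vl] = [6, 5]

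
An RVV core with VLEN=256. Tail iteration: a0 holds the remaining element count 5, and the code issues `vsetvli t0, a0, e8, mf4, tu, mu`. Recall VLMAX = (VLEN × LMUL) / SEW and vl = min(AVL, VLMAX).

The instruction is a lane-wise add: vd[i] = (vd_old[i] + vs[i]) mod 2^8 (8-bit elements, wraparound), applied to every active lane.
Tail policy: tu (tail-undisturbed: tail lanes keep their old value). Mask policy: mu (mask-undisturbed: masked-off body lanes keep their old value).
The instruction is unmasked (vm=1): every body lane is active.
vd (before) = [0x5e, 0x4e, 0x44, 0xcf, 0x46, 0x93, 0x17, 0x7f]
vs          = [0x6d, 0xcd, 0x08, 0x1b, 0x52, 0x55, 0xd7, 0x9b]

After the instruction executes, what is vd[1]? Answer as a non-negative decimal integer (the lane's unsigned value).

vd[1] = 27

lanes per group: 256·1/4/8 = 8
vl = min(AVL, VLMAX) = min(5, 8) = 5
  i=0: add(0x5e,0x6d) → 203
  i=1: add(0x4e,0xcd) → 27
  i=2: add(0x44,0x08) → 76
  i=3: add(0xcf,0x1b) → 234
  i=4: add(0x46,0x52) → 152
  i=5: tail/keep → 147
  i=6: tail/keep → 23
  i=7: tail/keep → 127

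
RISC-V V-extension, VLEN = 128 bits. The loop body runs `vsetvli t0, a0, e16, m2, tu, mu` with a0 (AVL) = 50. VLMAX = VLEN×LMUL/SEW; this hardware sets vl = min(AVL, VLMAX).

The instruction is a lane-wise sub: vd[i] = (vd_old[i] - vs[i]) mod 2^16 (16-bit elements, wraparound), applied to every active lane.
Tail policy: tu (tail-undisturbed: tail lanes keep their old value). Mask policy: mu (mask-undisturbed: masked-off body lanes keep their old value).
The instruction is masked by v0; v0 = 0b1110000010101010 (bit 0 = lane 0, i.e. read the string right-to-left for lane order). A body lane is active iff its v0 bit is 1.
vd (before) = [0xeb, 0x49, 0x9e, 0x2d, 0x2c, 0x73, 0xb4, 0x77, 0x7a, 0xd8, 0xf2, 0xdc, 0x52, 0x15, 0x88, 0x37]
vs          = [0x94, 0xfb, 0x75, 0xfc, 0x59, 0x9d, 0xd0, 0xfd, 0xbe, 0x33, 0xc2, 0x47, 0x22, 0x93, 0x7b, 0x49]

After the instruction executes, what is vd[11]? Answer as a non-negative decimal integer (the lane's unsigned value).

VLMAX = (128 × 2) / 16 = 16 lanes
vl = min(AVL, VLMAX) = min(50, 16) = 16
vd[0] mask-off/keep -> 0xeb
vd[1] sub(0x49,0xfb) -> 0xff4e
vd[2] mask-off/keep -> 0x9e
vd[3] sub(0x2d,0xfc) -> 0xff31
vd[4] mask-off/keep -> 0x2c
vd[5] sub(0x73,0x9d) -> 0xffd6
vd[6] mask-off/keep -> 0xb4
vd[7] sub(0x77,0xfd) -> 0xff7a
vd[8] mask-off/keep -> 0x7a
vd[9] mask-off/keep -> 0xd8
vd[10] mask-off/keep -> 0xf2
vd[11] mask-off/keep -> 0xdc
vd[12] mask-off/keep -> 0x52
vd[13] sub(0x15,0x93) -> 0xff82
vd[14] sub(0x88,0x7b) -> 0x0d
vd[15] sub(0x37,0x49) -> 0xffee

vd[11] = 220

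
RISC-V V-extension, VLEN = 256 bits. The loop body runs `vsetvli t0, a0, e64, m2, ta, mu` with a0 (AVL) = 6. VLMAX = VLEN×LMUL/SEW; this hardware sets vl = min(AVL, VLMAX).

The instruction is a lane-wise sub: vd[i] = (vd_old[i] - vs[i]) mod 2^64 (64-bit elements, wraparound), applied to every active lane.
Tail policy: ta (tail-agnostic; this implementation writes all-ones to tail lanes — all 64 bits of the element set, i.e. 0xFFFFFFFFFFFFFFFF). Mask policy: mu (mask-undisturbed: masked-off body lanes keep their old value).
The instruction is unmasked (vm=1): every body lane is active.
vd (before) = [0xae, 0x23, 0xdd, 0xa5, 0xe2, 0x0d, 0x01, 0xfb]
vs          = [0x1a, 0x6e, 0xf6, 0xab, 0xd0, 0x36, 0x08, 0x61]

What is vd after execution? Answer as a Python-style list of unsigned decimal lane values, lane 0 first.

VLMAX = VLEN×LMUL/SEW = 256×2/64 = 8
vl = min(AVL, VLMAX) = min(6, 8) = 6
vd[0] sub(0xae,0x1a) -> 0x94
vd[1] sub(0x23,0x6e) -> 0xffffffffffffffb5
vd[2] sub(0xdd,0xf6) -> 0xffffffffffffffe7
vd[3] sub(0xa5,0xab) -> 0xfffffffffffffffa
vd[4] sub(0xe2,0xd0) -> 0x12
vd[5] sub(0x0d,0x36) -> 0xffffffffffffffd7
vd[6] tail/ones -> 0xffffffffffffffff
vd[7] tail/ones -> 0xffffffffffffffff

vd = [148, 18446744073709551541, 18446744073709551591, 18446744073709551610, 18, 18446744073709551575, 18446744073709551615, 18446744073709551615]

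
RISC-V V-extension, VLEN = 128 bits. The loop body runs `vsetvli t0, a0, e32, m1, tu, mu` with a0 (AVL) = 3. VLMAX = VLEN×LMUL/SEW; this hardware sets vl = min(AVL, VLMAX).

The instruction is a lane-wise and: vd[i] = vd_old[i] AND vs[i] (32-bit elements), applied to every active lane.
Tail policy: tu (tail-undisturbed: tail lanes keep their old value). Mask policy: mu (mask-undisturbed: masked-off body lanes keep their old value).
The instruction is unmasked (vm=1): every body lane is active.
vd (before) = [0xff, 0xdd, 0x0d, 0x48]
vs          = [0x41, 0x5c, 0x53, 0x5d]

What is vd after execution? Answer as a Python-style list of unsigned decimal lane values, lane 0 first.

vd = [65, 92, 1, 72]

VLMAX = VLEN×LMUL/SEW = 128×1/32 = 4
vl ← min(3, 4) = 3
vd[0] and(0xff,0x41) -> 0x41
vd[1] and(0xdd,0x5c) -> 0x5c
vd[2] and(0x0d,0x53) -> 0x01
vd[3] tail/keep -> 0x48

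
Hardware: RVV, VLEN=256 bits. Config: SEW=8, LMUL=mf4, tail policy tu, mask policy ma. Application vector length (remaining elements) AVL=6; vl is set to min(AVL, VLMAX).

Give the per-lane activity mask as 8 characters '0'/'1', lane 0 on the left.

predicate = 11111100

VLMAX = (256 × 1/4) / 8 = 8 lanes
vl ← min(6, 8) = 6
bits (lane 0 leftmost): 11111100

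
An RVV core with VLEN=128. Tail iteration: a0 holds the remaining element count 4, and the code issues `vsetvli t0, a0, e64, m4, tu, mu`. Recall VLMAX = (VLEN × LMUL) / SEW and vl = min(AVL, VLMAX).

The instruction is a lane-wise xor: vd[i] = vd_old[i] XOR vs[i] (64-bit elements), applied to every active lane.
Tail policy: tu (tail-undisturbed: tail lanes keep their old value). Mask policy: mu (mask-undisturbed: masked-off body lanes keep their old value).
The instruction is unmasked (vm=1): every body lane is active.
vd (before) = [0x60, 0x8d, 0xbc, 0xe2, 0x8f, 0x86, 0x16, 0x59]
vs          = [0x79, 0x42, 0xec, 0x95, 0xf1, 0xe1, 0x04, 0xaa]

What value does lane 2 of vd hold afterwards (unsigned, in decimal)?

vd[2] = 80

lanes per group: 128·4/64 = 8
vl = min(AVL, VLMAX) = min(4, 8) = 4
lane  0: xor(0x60,0x79) ⇒ 0x19
lane  1: xor(0x8d,0x42) ⇒ 0xcf
lane  2: xor(0xbc,0xec) ⇒ 0x50
lane  3: xor(0xe2,0x95) ⇒ 0x77
lane  4: tail/keep ⇒ 0x8f
lane  5: tail/keep ⇒ 0x86
lane  6: tail/keep ⇒ 0x16
lane  7: tail/keep ⇒ 0x59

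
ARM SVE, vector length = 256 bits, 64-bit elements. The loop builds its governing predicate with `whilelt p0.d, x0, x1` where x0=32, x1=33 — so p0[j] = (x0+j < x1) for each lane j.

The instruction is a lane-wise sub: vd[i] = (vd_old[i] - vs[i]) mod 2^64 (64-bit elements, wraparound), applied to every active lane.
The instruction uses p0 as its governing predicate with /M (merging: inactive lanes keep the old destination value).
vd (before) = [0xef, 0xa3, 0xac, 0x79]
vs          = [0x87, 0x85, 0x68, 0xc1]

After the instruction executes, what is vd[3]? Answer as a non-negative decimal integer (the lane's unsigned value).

256-bit reg / 64-bit elem → 4 lanes
whilelt: lane j active iff 32+j < 33 → j < 1 → 1 active
vd[0] sub(0xef,0x87) -> 0x68
vd[1] tail/keep -> 0xa3
vd[2] tail/keep -> 0xac
vd[3] tail/keep -> 0x79

vd[3] = 121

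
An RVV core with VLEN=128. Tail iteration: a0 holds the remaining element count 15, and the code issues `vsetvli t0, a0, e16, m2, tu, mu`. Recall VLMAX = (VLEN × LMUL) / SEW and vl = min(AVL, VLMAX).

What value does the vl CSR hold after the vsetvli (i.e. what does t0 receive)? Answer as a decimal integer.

VLMAX = VLEN×LMUL/SEW = 128×2/16 = 16
vl = min(AVL, VLMAX) = min(15, 16) = 15

vl = 15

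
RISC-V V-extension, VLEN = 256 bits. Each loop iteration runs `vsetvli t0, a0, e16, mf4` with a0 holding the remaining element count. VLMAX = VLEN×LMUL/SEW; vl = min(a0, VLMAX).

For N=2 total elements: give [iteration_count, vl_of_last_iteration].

[iterations, last_vl] = [1, 2]

lanes per group: 256·1/4/16 = 4
iterations = ceil(2/4) = 1; final-pass vl = 2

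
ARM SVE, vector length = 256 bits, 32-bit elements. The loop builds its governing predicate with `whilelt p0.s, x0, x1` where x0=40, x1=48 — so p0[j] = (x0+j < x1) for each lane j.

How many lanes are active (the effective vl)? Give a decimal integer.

vl = 8

lane count: 256 div 32 = 8
whilelt: lane j active iff 40+j < 48 → j < 8 → 8 active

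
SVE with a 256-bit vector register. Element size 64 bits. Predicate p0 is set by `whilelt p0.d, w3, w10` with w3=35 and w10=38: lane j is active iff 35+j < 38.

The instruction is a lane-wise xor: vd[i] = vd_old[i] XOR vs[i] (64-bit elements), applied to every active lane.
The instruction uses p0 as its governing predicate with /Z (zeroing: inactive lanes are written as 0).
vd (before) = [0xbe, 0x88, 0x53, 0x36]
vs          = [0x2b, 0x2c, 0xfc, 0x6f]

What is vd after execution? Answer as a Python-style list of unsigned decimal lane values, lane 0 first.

256-bit reg / 64-bit elem → 4 lanes
active while 35+j < 38, i.e. j ∈ [0,3) capped at 4 ⇒ 3
lane  0: xor(0xbe,0x2b) ⇒ 0x95
lane  1: xor(0x88,0x2c) ⇒ 0xa4
lane  2: xor(0x53,0xfc) ⇒ 0xaf
lane  3: tail/zero ⇒ 0x00

vd = [149, 164, 175, 0]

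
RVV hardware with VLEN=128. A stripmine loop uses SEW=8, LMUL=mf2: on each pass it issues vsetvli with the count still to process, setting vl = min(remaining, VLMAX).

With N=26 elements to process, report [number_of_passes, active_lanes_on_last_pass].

[iterations, last_vl] = [4, 2]

VLMAX = VLEN×LMUL/SEW = 128×1/2/8 = 8
N=26: ⌈26/8⌉ = 4 iters; last vl = 26 − 3×8 = 2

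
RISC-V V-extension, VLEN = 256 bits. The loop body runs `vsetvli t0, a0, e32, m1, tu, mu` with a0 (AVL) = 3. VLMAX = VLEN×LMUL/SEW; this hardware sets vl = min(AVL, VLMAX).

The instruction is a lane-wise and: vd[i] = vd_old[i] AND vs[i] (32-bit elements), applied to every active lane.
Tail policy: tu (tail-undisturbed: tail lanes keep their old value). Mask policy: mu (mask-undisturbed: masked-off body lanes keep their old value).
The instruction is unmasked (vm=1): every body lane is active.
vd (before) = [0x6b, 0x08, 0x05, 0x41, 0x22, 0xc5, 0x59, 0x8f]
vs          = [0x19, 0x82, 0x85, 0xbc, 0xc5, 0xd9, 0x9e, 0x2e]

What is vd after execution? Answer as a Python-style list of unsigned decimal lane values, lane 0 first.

vd = [9, 0, 5, 65, 34, 197, 89, 143]

lanes per group: 256·1/32 = 8
vl = min(AVL, VLMAX) = min(3, 8) = 3
[0] and(0x6b,0x19) = 0x09
[1] and(0x08,0x82) = 0x00
[2] and(0x05,0x85) = 0x05
[3] tail/keep = 0x41
[4] tail/keep = 0x22
[5] tail/keep = 0xc5
[6] tail/keep = 0x59
[7] tail/keep = 0x8f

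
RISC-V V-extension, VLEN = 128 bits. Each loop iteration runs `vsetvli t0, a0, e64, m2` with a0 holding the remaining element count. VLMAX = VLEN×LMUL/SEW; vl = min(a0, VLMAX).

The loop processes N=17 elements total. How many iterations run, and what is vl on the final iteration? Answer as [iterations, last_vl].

[iterations, last_vl] = [5, 1]

VLMAX = VLEN×LMUL/SEW = 128×2/64 = 4
17 elements at 4/iter → 5 passes, remainder 1 on the last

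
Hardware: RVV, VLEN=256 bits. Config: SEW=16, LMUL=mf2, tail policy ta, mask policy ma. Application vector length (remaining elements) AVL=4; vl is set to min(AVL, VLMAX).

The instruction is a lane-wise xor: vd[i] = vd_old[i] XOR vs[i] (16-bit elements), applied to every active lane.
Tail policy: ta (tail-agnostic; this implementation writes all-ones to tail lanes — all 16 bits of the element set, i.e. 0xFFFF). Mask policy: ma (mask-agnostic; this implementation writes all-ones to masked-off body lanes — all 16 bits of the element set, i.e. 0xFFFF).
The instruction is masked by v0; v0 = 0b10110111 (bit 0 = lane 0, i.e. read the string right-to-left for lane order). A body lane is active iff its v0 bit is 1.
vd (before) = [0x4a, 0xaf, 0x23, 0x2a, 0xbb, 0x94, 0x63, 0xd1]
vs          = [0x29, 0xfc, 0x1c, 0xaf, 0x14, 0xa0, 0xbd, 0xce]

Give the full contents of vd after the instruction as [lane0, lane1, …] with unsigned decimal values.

lanes per group: 256·1/2/16 = 8
AVL=4 ≤ VLMAX=8, so vl = 4
[0] xor(0x4a,0x29) = 0x63
[1] xor(0xaf,0xfc) = 0x53
[2] xor(0x23,0x1c) = 0x3f
[3] mask-off/ones = 0xffff
[4] tail/ones = 0xffff
[5] tail/ones = 0xffff
[6] tail/ones = 0xffff
[7] tail/ones = 0xffff

vd = [99, 83, 63, 65535, 65535, 65535, 65535, 65535]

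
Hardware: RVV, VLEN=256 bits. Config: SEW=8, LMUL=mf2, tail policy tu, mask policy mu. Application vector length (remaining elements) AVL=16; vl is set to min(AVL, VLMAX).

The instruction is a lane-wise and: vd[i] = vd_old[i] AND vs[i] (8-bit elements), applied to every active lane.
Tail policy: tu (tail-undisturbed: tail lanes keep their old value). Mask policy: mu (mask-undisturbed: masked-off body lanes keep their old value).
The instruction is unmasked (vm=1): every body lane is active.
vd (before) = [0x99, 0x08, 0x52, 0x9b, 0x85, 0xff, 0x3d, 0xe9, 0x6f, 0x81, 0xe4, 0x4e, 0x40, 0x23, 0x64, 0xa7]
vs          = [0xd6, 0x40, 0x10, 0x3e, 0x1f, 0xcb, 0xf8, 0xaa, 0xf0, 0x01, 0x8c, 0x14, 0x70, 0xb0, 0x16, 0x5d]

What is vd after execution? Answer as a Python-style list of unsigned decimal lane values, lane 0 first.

VLMAX = (256 × 1/2) / 8 = 16 lanes
vl ← min(16, 16) = 16
lane  0: and(0x99,0xd6) ⇒ 0x90
lane  1: and(0x08,0x40) ⇒ 0x00
lane  2: and(0x52,0x10) ⇒ 0x10
lane  3: and(0x9b,0x3e) ⇒ 0x1a
lane  4: and(0x85,0x1f) ⇒ 0x05
lane  5: and(0xff,0xcb) ⇒ 0xcb
lane  6: and(0x3d,0xf8) ⇒ 0x38
lane  7: and(0xe9,0xaa) ⇒ 0xa8
lane  8: and(0x6f,0xf0) ⇒ 0x60
lane  9: and(0x81,0x01) ⇒ 0x01
lane 10: and(0xe4,0x8c) ⇒ 0x84
lane 11: and(0x4e,0x14) ⇒ 0x04
lane 12: and(0x40,0x70) ⇒ 0x40
lane 13: and(0x23,0xb0) ⇒ 0x20
lane 14: and(0x64,0x16) ⇒ 0x04
lane 15: and(0xa7,0x5d) ⇒ 0x05

vd = [144, 0, 16, 26, 5, 203, 56, 168, 96, 1, 132, 4, 64, 32, 4, 5]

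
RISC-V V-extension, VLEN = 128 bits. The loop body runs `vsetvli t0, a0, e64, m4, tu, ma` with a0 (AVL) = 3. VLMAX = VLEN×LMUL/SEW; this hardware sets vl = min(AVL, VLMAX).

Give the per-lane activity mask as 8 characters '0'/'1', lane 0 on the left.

VLMAX = VLEN×LMUL/SEW = 128×4/64 = 8
vl = min(AVL, VLMAX) = min(3, 8) = 3
bits (lane 0 leftmost): 11100000

predicate = 11100000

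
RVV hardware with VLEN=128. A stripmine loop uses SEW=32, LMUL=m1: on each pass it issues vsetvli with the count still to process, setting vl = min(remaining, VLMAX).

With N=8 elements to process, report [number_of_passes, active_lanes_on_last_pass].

VLMAX = VLEN×LMUL/SEW = 128×1/32 = 4
N=8: ⌈8/4⌉ = 2 iters; last vl = 8 − 1×4 = 4

[iterations, last_vl] = [2, 4]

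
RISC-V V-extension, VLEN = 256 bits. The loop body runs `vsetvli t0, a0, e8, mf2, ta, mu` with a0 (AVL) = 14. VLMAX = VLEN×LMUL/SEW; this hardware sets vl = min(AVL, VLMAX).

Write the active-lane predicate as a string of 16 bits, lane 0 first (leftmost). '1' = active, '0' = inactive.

predicate = 1111111111111100

VLMAX = (256 × 1/2) / 8 = 16 lanes
vl ← min(14, 16) = 14
bits (lane 0 leftmost): 1111111111111100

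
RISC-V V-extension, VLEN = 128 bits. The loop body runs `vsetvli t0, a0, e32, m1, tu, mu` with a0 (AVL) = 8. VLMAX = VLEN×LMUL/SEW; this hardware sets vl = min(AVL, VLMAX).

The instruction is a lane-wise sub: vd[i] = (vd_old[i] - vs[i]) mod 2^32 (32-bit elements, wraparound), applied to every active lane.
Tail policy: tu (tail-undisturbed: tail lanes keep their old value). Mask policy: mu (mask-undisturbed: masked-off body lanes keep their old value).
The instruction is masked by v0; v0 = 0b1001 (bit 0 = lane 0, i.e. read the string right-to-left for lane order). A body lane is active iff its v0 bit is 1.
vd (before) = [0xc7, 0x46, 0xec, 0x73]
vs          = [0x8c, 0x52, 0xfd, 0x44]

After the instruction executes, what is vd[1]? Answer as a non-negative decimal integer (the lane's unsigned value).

vd[1] = 70

VLMAX = VLEN×LMUL/SEW = 128×1/32 = 4
AVL=8 > VLMAX=4, so vl = 4
vd[0] sub(0xc7,0x8c) -> 0x3b
vd[1] mask-off/keep -> 0x46
vd[2] mask-off/keep -> 0xec
vd[3] sub(0x73,0x44) -> 0x2f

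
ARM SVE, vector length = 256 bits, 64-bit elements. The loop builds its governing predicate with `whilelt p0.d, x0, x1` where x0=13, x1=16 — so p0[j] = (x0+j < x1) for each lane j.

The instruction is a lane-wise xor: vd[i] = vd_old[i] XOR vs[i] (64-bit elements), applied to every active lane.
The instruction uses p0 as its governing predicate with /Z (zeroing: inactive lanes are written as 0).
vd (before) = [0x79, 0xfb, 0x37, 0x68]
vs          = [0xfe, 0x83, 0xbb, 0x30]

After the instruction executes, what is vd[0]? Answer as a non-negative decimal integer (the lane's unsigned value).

vd[0] = 135

lane count: 256 div 64 = 4
whilelt: lane j active iff 13+j < 16 → j < 3 → 3 active
lane  0: xor(0x79,0xfe) ⇒ 0x87
lane  1: xor(0xfb,0x83) ⇒ 0x78
lane  2: xor(0x37,0xbb) ⇒ 0x8c
lane  3: tail/zero ⇒ 0x00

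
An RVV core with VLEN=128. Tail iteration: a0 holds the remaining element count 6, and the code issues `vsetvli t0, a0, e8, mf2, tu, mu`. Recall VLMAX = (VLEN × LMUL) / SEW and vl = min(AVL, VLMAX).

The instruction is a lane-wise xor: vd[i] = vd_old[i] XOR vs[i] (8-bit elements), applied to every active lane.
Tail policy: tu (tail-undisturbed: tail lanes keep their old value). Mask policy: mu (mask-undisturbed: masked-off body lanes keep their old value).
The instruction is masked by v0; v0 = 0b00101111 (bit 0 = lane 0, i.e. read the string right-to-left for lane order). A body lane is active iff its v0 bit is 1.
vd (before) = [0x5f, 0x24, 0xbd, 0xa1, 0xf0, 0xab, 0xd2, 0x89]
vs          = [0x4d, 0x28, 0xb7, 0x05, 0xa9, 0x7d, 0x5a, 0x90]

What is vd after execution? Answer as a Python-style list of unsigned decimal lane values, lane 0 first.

vd = [18, 12, 10, 164, 240, 214, 210, 137]

lanes per group: 128·1/2/8 = 8
vl ← min(6, 8) = 6
vd[0] xor(0x5f,0x4d) -> 0x12
vd[1] xor(0x24,0x28) -> 0x0c
vd[2] xor(0xbd,0xb7) -> 0x0a
vd[3] xor(0xa1,0x05) -> 0xa4
vd[4] mask-off/keep -> 0xf0
vd[5] xor(0xab,0x7d) -> 0xd6
vd[6] tail/keep -> 0xd2
vd[7] tail/keep -> 0x89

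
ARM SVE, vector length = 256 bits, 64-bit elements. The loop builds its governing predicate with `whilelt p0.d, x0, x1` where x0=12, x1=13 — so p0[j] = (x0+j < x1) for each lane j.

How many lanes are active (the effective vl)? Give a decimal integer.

vl = 1

lane count: 256 div 64 = 4
p0[j] = (12+j < 13); true for j=0..0 → 1 lanes set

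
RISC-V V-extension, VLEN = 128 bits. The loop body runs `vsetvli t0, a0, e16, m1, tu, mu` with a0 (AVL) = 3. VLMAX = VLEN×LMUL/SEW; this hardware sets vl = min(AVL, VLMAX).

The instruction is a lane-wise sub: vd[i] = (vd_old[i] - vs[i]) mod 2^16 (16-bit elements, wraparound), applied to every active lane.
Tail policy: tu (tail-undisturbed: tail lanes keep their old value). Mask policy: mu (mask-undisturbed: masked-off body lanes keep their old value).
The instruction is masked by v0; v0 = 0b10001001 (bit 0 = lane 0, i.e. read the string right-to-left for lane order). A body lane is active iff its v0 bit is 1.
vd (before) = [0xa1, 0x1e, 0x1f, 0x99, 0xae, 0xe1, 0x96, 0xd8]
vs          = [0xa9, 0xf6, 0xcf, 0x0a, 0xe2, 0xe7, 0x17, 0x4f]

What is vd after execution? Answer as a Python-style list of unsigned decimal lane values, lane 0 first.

VLMAX = VLEN×LMUL/SEW = 128×1/16 = 8
vl = min(AVL, VLMAX) = min(3, 8) = 3
  i=0: sub(0xa1,0xa9) → 65528
  i=1: mask-off/keep → 30
  i=2: mask-off/keep → 31
  i=3: tail/keep → 153
  i=4: tail/keep → 174
  i=5: tail/keep → 225
  i=6: tail/keep → 150
  i=7: tail/keep → 216

vd = [65528, 30, 31, 153, 174, 225, 150, 216]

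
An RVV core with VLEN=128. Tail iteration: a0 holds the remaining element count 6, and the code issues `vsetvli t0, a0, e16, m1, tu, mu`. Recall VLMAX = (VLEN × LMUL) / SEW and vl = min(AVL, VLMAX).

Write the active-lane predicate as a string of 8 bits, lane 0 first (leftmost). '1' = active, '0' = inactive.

VLMAX = VLEN×LMUL/SEW = 128×1/16 = 8
AVL=6 ≤ VLMAX=8, so vl = 6
bits (lane 0 leftmost): 11111100

predicate = 11111100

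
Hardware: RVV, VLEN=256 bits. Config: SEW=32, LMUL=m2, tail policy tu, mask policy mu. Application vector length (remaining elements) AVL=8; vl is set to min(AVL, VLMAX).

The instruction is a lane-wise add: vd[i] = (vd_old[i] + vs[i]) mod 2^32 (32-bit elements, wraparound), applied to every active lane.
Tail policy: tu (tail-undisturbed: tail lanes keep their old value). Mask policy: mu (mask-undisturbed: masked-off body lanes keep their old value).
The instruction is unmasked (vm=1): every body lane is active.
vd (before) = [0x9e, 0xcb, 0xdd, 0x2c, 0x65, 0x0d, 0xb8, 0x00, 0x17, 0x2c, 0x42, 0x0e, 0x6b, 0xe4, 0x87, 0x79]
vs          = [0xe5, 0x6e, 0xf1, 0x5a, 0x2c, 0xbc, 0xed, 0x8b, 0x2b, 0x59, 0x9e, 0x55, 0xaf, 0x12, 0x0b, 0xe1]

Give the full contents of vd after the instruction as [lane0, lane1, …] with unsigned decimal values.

vd = [387, 313, 462, 134, 145, 201, 421, 139, 23, 44, 66, 14, 107, 228, 135, 121]

VLMAX = (256 × 2) / 32 = 16 lanes
vl = min(AVL, VLMAX) = min(8, 16) = 8
  i=0: add(0x9e,0xe5) → 387
  i=1: add(0xcb,0x6e) → 313
  i=2: add(0xdd,0xf1) → 462
  i=3: add(0x2c,0x5a) → 134
  i=4: add(0x65,0x2c) → 145
  i=5: add(0x0d,0xbc) → 201
  i=6: add(0xb8,0xed) → 421
  i=7: add(0x00,0x8b) → 139
  i=8: tail/keep → 23
  i=9: tail/keep → 44
  i=10: tail/keep → 66
  i=11: tail/keep → 14
  i=12: tail/keep → 107
  i=13: tail/keep → 228
  i=14: tail/keep → 135
  i=15: tail/keep → 121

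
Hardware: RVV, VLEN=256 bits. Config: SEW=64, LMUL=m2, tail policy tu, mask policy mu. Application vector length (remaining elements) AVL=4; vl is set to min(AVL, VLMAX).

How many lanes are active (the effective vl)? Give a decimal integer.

vl = 4

VLMAX = (256 × 2) / 64 = 8 lanes
vl ← min(4, 8) = 4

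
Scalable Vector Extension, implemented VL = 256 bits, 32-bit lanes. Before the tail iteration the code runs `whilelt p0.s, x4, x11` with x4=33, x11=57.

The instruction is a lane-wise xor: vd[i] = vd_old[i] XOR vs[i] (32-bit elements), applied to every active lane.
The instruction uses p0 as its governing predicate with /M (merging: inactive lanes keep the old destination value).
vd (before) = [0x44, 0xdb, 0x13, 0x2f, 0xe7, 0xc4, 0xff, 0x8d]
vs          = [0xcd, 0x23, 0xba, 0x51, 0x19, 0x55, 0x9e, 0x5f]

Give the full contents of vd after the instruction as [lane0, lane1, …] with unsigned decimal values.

vd = [137, 248, 169, 126, 254, 145, 97, 210]

lane count: 256 div 32 = 8
whilelt: lane j active iff 33+j < 57 → j < 24 → 8 active
[0] xor(0x44,0xcd) = 0x89
[1] xor(0xdb,0x23) = 0xf8
[2] xor(0x13,0xba) = 0xa9
[3] xor(0x2f,0x51) = 0x7e
[4] xor(0xe7,0x19) = 0xfe
[5] xor(0xc4,0x55) = 0x91
[6] xor(0xff,0x9e) = 0x61
[7] xor(0x8d,0x5f) = 0xd2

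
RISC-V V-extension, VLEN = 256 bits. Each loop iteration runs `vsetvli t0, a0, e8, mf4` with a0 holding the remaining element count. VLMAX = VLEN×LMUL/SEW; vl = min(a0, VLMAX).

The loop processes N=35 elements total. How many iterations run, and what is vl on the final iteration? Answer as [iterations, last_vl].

VLMAX = VLEN×LMUL/SEW = 256×1/4/8 = 8
iterations = ceil(35/8) = 5; final-pass vl = 3

[iterations, last_vl] = [5, 3]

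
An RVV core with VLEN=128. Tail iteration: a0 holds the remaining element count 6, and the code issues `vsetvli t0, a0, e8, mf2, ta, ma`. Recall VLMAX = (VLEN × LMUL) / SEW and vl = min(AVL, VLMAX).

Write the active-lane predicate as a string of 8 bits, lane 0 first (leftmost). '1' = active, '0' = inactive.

predicate = 11111100

VLMAX = VLEN×LMUL/SEW = 128×1/2/8 = 8
vl ← min(6, 8) = 6
bits (lane 0 leftmost): 11111100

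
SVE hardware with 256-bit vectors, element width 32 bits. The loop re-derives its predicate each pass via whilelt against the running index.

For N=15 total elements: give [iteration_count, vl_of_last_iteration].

[iterations, last_vl] = [2, 7]

256-bit reg / 32-bit elem → 8 lanes
15 elements at 8/iter → 2 passes, remainder 7 on the last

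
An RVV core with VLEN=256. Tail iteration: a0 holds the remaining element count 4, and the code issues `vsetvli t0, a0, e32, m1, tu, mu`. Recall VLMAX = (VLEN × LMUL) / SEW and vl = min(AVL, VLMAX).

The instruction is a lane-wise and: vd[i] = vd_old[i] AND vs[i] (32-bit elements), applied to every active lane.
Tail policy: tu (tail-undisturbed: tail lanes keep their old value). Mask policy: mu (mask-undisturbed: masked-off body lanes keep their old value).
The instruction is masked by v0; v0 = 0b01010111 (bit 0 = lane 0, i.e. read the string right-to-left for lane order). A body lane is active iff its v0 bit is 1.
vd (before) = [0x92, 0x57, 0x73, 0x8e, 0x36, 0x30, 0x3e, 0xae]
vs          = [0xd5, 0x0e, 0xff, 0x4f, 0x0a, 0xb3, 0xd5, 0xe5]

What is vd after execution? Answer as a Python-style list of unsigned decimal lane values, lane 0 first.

VLMAX = (256 × 1) / 32 = 8 lanes
vl = min(AVL, VLMAX) = min(4, 8) = 4
vd[0] and(0x92,0xd5) -> 0x90
vd[1] and(0x57,0x0e) -> 0x06
vd[2] and(0x73,0xff) -> 0x73
vd[3] mask-off/keep -> 0x8e
vd[4] tail/keep -> 0x36
vd[5] tail/keep -> 0x30
vd[6] tail/keep -> 0x3e
vd[7] tail/keep -> 0xae

vd = [144, 6, 115, 142, 54, 48, 62, 174]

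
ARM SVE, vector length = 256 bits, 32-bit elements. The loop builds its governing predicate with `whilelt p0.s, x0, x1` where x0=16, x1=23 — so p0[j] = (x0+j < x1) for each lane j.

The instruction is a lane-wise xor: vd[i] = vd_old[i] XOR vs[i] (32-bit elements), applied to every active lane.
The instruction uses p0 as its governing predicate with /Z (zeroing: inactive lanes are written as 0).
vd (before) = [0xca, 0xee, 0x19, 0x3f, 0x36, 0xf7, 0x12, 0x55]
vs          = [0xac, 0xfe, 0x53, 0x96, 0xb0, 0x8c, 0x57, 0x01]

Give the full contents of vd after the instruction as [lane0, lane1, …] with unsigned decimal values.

vd = [102, 16, 74, 169, 134, 123, 69, 0]

256-bit reg / 32-bit elem → 8 lanes
p0[j] = (16+j < 23); true for j=0..6 → 7 lanes set
[0] xor(0xca,0xac) = 0x66
[1] xor(0xee,0xfe) = 0x10
[2] xor(0x19,0x53) = 0x4a
[3] xor(0x3f,0x96) = 0xa9
[4] xor(0x36,0xb0) = 0x86
[5] xor(0xf7,0x8c) = 0x7b
[6] xor(0x12,0x57) = 0x45
[7] tail/zero = 0x00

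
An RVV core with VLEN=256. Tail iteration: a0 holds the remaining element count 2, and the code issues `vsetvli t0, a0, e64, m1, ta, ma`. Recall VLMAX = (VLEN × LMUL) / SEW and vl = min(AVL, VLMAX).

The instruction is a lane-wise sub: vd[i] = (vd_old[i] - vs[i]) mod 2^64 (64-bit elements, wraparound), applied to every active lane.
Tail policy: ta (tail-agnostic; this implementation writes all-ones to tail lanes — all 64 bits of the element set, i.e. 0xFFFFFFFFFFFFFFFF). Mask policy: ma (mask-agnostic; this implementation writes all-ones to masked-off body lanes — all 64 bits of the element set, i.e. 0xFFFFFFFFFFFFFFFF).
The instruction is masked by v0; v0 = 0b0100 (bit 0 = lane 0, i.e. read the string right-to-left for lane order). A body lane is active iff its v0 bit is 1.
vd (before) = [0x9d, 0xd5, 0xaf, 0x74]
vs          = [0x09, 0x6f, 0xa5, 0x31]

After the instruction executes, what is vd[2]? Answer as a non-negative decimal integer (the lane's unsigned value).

vd[2] = 18446744073709551615

VLMAX = VLEN×LMUL/SEW = 256×1/64 = 4
AVL=2 ≤ VLMAX=4, so vl = 2
  i=0: mask-off/ones → 18446744073709551615
  i=1: mask-off/ones → 18446744073709551615
  i=2: tail/ones → 18446744073709551615
  i=3: tail/ones → 18446744073709551615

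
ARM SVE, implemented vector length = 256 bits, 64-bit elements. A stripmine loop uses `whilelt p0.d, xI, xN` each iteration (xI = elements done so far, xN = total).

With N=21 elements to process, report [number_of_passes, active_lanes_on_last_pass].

[iterations, last_vl] = [6, 1]

register lanes = 256/64 = 4
N=21: ⌈21/4⌉ = 6 iters; last vl = 21 − 5×4 = 1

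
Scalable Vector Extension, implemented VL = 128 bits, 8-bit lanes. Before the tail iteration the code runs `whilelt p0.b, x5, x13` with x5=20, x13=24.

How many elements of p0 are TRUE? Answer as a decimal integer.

vl = 4

register lanes = 128/8 = 16
active while 20+j < 24, i.e. j ∈ [0,4) capped at 16 ⇒ 4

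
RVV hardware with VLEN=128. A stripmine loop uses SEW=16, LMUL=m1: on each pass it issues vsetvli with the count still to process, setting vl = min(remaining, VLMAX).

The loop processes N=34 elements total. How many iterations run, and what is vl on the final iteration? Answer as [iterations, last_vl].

lanes per group: 128·1/16 = 8
34 elements at 8/iter → 5 passes, remainder 2 on the last

[iterations, last_vl] = [5, 2]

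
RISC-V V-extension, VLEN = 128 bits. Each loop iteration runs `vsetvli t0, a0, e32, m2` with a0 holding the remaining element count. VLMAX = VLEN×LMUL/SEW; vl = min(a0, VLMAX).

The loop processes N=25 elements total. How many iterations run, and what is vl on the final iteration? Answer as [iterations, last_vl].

[iterations, last_vl] = [4, 1]

VLMAX = VLEN×LMUL/SEW = 128×2/32 = 8
iterations = ceil(25/8) = 4; final-pass vl = 1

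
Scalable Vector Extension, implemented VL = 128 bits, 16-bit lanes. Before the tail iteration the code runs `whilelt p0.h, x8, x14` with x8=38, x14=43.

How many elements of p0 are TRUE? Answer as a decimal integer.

vl = 5

lane count: 128 div 16 = 8
active while 38+j < 43, i.e. j ∈ [0,5) capped at 8 ⇒ 5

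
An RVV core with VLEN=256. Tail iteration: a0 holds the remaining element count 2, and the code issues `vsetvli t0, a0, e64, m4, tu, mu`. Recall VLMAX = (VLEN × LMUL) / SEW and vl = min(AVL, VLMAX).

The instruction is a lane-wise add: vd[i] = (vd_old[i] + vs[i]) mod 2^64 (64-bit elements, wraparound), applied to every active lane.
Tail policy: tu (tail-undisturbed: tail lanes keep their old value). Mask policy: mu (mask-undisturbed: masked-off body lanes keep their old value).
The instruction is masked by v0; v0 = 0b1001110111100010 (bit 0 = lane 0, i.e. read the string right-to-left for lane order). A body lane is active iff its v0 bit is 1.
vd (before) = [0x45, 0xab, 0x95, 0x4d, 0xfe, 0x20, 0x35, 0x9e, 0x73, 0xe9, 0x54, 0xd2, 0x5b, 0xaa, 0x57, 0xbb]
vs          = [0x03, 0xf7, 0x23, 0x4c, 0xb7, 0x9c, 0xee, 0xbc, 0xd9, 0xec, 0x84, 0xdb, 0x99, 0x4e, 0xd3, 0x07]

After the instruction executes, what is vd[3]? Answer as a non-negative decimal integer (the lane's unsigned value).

vd[3] = 77

lanes per group: 256·4/64 = 16
vl ← min(2, 16) = 2
lane  0: mask-off/keep ⇒ 0x45
lane  1: add(0xab,0xf7) ⇒ 0x1a2
lane  2: tail/keep ⇒ 0x95
lane  3: tail/keep ⇒ 0x4d
lane  4: tail/keep ⇒ 0xfe
lane  5: tail/keep ⇒ 0x20
lane  6: tail/keep ⇒ 0x35
lane  7: tail/keep ⇒ 0x9e
lane  8: tail/keep ⇒ 0x73
lane  9: tail/keep ⇒ 0xe9
lane 10: tail/keep ⇒ 0x54
lane 11: tail/keep ⇒ 0xd2
lane 12: tail/keep ⇒ 0x5b
lane 13: tail/keep ⇒ 0xaa
lane 14: tail/keep ⇒ 0x57
lane 15: tail/keep ⇒ 0xbb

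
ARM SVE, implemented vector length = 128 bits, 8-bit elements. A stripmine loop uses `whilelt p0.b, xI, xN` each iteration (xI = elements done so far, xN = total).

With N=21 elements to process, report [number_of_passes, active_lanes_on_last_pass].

register lanes = 128/8 = 16
N=21: ⌈21/16⌉ = 2 iters; last vl = 21 − 1×16 = 5

[iterations, last_vl] = [2, 5]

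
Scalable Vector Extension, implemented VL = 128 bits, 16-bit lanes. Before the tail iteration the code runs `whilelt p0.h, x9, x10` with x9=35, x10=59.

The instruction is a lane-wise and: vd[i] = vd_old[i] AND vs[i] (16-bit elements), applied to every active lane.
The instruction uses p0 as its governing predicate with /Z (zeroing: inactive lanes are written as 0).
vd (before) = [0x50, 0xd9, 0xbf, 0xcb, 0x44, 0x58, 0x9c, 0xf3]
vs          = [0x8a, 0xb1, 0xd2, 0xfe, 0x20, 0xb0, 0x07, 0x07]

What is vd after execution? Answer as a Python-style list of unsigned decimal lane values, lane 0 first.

vd = [0, 145, 146, 202, 0, 16, 4, 3]

register lanes = 128/16 = 8
p0[j] = (35+j < 59); true for j=0..7 → 8 lanes set
[0] and(0x50,0x8a) = 0x00
[1] and(0xd9,0xb1) = 0x91
[2] and(0xbf,0xd2) = 0x92
[3] and(0xcb,0xfe) = 0xca
[4] and(0x44,0x20) = 0x00
[5] and(0x58,0xb0) = 0x10
[6] and(0x9c,0x07) = 0x04
[7] and(0xf3,0x07) = 0x03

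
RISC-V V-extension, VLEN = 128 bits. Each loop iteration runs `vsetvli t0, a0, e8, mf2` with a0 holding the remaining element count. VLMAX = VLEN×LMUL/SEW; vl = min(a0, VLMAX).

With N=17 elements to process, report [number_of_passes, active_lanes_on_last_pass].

[iterations, last_vl] = [3, 1]

VLMAX = VLEN×LMUL/SEW = 128×1/2/8 = 8
iterations = ceil(17/8) = 3; final-pass vl = 1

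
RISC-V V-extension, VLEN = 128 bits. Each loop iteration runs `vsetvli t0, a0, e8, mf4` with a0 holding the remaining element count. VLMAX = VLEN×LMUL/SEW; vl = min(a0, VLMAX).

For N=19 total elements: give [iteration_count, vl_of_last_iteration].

VLMAX = VLEN×LMUL/SEW = 128×1/4/8 = 4
N=19: ⌈19/4⌉ = 5 iters; last vl = 19 − 4×4 = 3

[iterations, last_vl] = [5, 3]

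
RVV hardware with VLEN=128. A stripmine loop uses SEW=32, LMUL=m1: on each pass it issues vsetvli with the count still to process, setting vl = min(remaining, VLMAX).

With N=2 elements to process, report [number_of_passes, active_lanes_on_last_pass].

[iterations, last_vl] = [1, 2]

VLMAX = (128 × 1) / 32 = 4 lanes
N=2: ⌈2/4⌉ = 1 iters; last vl = 2 − 0×4 = 2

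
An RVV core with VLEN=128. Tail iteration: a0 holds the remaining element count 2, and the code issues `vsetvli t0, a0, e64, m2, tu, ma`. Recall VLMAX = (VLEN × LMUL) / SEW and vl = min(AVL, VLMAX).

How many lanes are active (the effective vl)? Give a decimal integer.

VLMAX = (128 × 2) / 64 = 4 lanes
AVL=2 ≤ VLMAX=4, so vl = 2

vl = 2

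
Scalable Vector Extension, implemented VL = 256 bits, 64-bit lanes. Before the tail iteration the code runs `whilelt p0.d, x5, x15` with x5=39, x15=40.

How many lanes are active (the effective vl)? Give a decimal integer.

register lanes = 256/64 = 4
p0[j] = (39+j < 40); true for j=0..0 → 1 lanes set

vl = 1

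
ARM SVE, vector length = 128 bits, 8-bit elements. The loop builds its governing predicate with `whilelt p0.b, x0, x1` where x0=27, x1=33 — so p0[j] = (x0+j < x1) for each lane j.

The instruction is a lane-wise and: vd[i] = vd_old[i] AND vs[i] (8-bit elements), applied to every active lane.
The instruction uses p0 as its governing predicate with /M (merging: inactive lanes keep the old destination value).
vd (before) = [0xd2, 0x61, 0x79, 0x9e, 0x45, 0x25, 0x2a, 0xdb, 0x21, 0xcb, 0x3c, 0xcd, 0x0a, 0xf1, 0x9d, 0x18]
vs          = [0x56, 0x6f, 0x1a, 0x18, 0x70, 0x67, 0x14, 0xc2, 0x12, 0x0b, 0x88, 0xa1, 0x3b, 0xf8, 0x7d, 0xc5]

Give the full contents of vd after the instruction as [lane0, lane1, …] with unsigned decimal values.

register lanes = 128/8 = 16
p0[j] = (27+j < 33); true for j=0..5 → 6 lanes set
[0] and(0xd2,0x56) = 0x52
[1] and(0x61,0x6f) = 0x61
[2] and(0x79,0x1a) = 0x18
[3] and(0x9e,0x18) = 0x18
[4] and(0x45,0x70) = 0x40
[5] and(0x25,0x67) = 0x25
[6] tail/keep = 0x2a
[7] tail/keep = 0xdb
[8] tail/keep = 0x21
[9] tail/keep = 0xcb
[10] tail/keep = 0x3c
[11] tail/keep = 0xcd
[12] tail/keep = 0x0a
[13] tail/keep = 0xf1
[14] tail/keep = 0x9d
[15] tail/keep = 0x18

vd = [82, 97, 24, 24, 64, 37, 42, 219, 33, 203, 60, 205, 10, 241, 157, 24]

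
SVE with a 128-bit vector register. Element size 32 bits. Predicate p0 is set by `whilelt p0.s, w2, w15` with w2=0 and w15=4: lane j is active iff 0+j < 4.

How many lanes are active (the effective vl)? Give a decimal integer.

vl = 4

lane count: 128 div 32 = 4
p0[j] = (0+j < 4); true for j=0..3 → 4 lanes set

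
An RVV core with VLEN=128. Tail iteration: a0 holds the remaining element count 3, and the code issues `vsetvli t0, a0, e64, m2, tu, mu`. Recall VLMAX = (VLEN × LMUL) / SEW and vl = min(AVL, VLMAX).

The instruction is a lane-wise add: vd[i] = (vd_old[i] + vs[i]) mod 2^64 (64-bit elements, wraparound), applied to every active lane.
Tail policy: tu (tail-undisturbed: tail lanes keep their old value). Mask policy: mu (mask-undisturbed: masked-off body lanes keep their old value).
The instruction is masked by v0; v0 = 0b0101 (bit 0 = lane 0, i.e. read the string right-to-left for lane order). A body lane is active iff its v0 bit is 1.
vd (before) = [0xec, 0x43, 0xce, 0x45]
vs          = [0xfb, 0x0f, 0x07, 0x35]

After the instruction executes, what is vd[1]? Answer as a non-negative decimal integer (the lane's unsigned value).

vd[1] = 67

VLMAX = (128 × 2) / 64 = 4 lanes
AVL=3 ≤ VLMAX=4, so vl = 3
lane  0: add(0xec,0xfb) ⇒ 0x1e7
lane  1: mask-off/keep ⇒ 0x43
lane  2: add(0xce,0x07) ⇒ 0xd5
lane  3: tail/keep ⇒ 0x45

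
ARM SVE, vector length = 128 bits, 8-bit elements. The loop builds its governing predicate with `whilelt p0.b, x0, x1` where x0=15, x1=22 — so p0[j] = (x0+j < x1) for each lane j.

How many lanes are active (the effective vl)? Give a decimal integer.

vl = 7

lane count: 128 div 8 = 16
whilelt: lane j active iff 15+j < 22 → j < 7 → 7 active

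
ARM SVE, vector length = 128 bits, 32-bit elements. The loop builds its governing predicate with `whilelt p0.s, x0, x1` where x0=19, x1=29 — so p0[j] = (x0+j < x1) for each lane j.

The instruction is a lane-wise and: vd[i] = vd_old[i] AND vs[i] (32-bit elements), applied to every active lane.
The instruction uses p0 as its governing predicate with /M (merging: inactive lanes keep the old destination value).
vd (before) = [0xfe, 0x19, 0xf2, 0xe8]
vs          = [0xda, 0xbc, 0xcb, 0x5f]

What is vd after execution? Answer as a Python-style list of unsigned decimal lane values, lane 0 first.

128-bit reg / 32-bit elem → 4 lanes
p0[j] = (19+j < 29); true for j=0..3 → 4 lanes set
vd[0] and(0xfe,0xda) -> 0xda
vd[1] and(0x19,0xbc) -> 0x18
vd[2] and(0xf2,0xcb) -> 0xc2
vd[3] and(0xe8,0x5f) -> 0x48

vd = [218, 24, 194, 72]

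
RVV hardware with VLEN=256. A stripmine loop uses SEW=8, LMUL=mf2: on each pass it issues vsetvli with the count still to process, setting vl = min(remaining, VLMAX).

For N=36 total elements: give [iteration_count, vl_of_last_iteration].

VLMAX = VLEN×LMUL/SEW = 256×1/2/8 = 16
N=36: ⌈36/16⌉ = 3 iters; last vl = 36 − 2×16 = 4

[iterations, last_vl] = [3, 4]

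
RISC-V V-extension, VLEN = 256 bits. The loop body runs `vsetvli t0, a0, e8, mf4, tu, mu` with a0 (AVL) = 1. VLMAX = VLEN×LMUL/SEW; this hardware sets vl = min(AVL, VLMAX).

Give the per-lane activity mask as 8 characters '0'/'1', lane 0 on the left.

predicate = 10000000

VLMAX = VLEN×LMUL/SEW = 256×1/4/8 = 8
AVL=1 ≤ VLMAX=8, so vl = 1
bits (lane 0 leftmost): 10000000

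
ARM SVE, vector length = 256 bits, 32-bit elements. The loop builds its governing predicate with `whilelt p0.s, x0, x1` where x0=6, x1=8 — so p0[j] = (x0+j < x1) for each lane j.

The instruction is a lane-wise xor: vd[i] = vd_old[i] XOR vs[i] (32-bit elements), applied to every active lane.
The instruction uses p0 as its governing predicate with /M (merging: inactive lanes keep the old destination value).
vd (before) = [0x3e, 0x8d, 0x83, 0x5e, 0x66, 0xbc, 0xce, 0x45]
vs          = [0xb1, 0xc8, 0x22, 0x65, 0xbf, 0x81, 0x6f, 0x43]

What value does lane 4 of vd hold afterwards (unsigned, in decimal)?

vd[4] = 102

lane count: 256 div 32 = 8
active while 6+j < 8, i.e. j ∈ [0,2) capped at 8 ⇒ 2
  i=0: xor(0x3e,0xb1) → 143
  i=1: xor(0x8d,0xc8) → 69
  i=2: tail/keep → 131
  i=3: tail/keep → 94
  i=4: tail/keep → 102
  i=5: tail/keep → 188
  i=6: tail/keep → 206
  i=7: tail/keep → 69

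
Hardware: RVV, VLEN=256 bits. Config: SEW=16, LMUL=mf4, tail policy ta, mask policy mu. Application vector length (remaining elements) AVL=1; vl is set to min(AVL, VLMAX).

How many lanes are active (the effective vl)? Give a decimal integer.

VLMAX = (256 × 1/4) / 16 = 4 lanes
vl = min(AVL, VLMAX) = min(1, 4) = 1

vl = 1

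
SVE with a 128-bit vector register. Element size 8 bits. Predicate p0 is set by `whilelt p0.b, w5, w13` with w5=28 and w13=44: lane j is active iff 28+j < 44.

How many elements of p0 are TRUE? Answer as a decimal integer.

vl = 16

register lanes = 128/8 = 16
p0[j] = (28+j < 44); true for j=0..15 → 16 lanes set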